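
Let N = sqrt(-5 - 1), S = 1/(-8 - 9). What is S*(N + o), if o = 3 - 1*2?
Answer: -1/17 - I*sqrt(6)/17 ≈ -0.058824 - 0.14409*I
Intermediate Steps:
S = -1/17 (S = 1/(-17) = -1/17 ≈ -0.058824)
o = 1 (o = 3 - 2 = 1)
N = I*sqrt(6) (N = sqrt(-6) = I*sqrt(6) ≈ 2.4495*I)
S*(N + o) = -(I*sqrt(6) + 1)/17 = -(1 + I*sqrt(6))/17 = -1/17 - I*sqrt(6)/17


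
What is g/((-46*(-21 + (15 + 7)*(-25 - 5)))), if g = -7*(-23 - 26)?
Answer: 343/31326 ≈ 0.010949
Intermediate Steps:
g = 343 (g = -7*(-49) = 343)
g/((-46*(-21 + (15 + 7)*(-25 - 5)))) = 343/((-46*(-21 + (15 + 7)*(-25 - 5)))) = 343/((-46*(-21 + 22*(-30)))) = 343/((-46*(-21 - 660))) = 343/((-46*(-681))) = 343/31326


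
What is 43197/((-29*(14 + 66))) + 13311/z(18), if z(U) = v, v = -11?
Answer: -31356687/25520 ≈ -1228.7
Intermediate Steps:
z(U) = -11
43197/((-29*(14 + 66))) + 13311/z(18) = 43197/((-29*(14 + 66))) + 13311/(-11) = 43197/((-29*80)) + 13311*(-1/11) = 43197/(-2320) - 13311/11 = 43197*(-1/2320) - 13311/11 = -43197/2320 - 13311/11 = -31356687/25520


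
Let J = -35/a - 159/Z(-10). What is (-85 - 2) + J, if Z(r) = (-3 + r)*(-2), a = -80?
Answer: -19277/208 ≈ -92.678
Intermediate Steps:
Z(r) = 6 - 2*r
J = -1181/208 (J = -35/(-80) - 159/(6 - 2*(-10)) = -35*(-1/80) - 159/(6 + 20) = 7/16 - 159/26 = -1181/208 ≈ -5.6779)
(-85 - 2) + J = (-85 - 2) - 1181/208 = -87 - 1181/208 = -19277/208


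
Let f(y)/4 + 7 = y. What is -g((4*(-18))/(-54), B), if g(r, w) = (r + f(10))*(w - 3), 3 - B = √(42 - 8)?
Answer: 40*√34/3 ≈ 77.746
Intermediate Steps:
f(y) = -28 + 4*y
B = 3 - √34 (B = 3 - √(42 - 8) = 3 - √34 ≈ -2.8310)
g(r, w) = (-3 + w)*(12 + r) (g(r, w) = (r + (-28 + 4*10))*(w - 3) = (r + (-28 + 40))*(-3 + w) = (r + 12)*(-3 + w) = (12 + r)*(-3 + w) = (-3 + w)*(12 + r))
-g((4*(-18))/(-54), B) = -(-36 - 3*4*(-18)/(-54) + 12*(3 - √34) + ((4*(-18))/(-54))*(3 - √34)) = -(-36 - (-216)*(-1)/54 + (36 - 12*√34) + (-72*(-1/54))*(3 - √34)) = -(-36 - 3*4/3 + (36 - 12*√34) + 4*(3 - √34)/3) = -(-36 - 4 + (36 - 12*√34) + (4 - 4*√34/3)) = -(-40)*√34/3 = 40*√34/3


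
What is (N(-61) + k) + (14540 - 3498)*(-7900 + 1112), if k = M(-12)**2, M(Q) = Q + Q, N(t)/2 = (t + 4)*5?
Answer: -74953090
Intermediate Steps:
N(t) = 40 + 10*t (N(t) = 2*((t + 4)*5) = 2*((4 + t)*5) = 2*(20 + 5*t) = 40 + 10*t)
M(Q) = 2*Q
k = 576 (k = (2*(-12))**2 = (-24)**2 = 576)
(N(-61) + k) + (14540 - 3498)*(-7900 + 1112) = ((40 + 10*(-61)) + 576) + (14540 - 3498)*(-7900 + 1112) = ((40 - 610) + 576) + 11042*(-6788) = (-570 + 576) - 74953096 = 6 - 74953096 = -74953090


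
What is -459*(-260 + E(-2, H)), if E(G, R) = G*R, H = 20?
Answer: 137700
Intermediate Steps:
-459*(-260 + E(-2, H)) = -459*(-260 - 2*20) = -459*(-260 - 40) = -459*(-300) = 137700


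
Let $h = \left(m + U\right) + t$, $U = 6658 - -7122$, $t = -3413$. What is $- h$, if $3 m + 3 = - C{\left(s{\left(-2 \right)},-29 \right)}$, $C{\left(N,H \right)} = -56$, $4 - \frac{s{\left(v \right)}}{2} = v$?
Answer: $- \frac{31154}{3} \approx -10385.0$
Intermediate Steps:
$s{\left(v \right)} = 8 - 2 v$
$U = 13780$ ($U = 6658 + 7122 = 13780$)
$m = \frac{53}{3}$ ($m = -1 + \frac{\left(-1\right) \left(-56\right)}{3} = -1 + \frac{1}{3} \cdot 56 = -1 + \frac{56}{3} = \frac{53}{3} \approx 17.667$)
$h = \frac{31154}{3}$ ($h = \left(\frac{53}{3} + 13780\right) - 3413 = \frac{41393}{3} - 3413 = \frac{31154}{3} \approx 10385.0$)
$- h = \left(-1\right) \frac{31154}{3} = - \frac{31154}{3}$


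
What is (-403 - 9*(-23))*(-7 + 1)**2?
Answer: -7056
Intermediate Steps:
(-403 - 9*(-23))*(-7 + 1)**2 = (-403 + 207)*(-6)**2 = -196*36 = -7056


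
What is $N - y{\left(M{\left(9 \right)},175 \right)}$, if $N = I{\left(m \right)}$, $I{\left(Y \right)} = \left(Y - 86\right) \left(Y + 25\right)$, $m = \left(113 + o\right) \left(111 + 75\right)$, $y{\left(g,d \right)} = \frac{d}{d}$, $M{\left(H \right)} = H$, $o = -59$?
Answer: $100267101$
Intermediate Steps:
$y{\left(g,d \right)} = 1$
$m = 10044$ ($m = \left(113 - 59\right) \left(111 + 75\right) = 54 \cdot 186 = 10044$)
$I{\left(Y \right)} = \left(-86 + Y\right) \left(25 + Y\right)$
$N = 100267102$ ($N = -2150 + 10044^{2} - 612684 = -2150 + 100881936 - 612684 = 100267102$)
$N - y{\left(M{\left(9 \right)},175 \right)} = 100267102 - 1 = 100267101$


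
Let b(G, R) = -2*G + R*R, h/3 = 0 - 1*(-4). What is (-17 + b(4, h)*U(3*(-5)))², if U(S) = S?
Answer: 4231249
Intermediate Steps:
h = 12 (h = 3*(0 - 1*(-4)) = 3*(0 + 4) = 3*4 = 12)
b(G, R) = R² - 2*G (b(G, R) = -2*G + R² = R² - 2*G)
(-17 + b(4, h)*U(3*(-5)))² = (-17 + (12² - 2*4)*(3*(-5)))² = (-17 + (144 - 8)*(-15))² = (-17 + 136*(-15))² = (-17 - 2040)² = (-2057)² = 4231249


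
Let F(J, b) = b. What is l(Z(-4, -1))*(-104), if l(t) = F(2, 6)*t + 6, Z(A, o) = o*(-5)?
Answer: -3744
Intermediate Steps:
Z(A, o) = -5*o
l(t) = 6 + 6*t (l(t) = 6*t + 6 = 6 + 6*t)
l(Z(-4, -1))*(-104) = (6 + 6*(-5*(-1)))*(-104) = (6 + 6*5)*(-104) = (6 + 30)*(-104) = 36*(-104) = -3744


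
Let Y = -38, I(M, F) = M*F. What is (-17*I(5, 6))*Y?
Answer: 19380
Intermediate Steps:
I(M, F) = F*M
(-17*I(5, 6))*Y = -102*5*(-38) = -17*30*(-38) = -510*(-38) = 19380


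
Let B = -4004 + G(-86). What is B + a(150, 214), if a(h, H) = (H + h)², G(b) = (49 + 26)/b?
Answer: 11050237/86 ≈ 1.2849e+5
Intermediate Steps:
G(b) = 75/b
B = -344419/86 (B = -4004 + 75/(-86) = -4004 + 75*(-1/86) = -4004 - 75/86 = -344419/86 ≈ -4004.9)
B + a(150, 214) = -344419/86 + (214 + 150)² = -344419/86 + 364² = -344419/86 + 132496 = 11050237/86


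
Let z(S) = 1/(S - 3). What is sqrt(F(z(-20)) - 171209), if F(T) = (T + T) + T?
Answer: I*sqrt(90569630)/23 ≈ 413.77*I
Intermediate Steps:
z(S) = 1/(-3 + S)
F(T) = 3*T (F(T) = 2*T + T = 3*T)
sqrt(F(z(-20)) - 171209) = sqrt(3/(-3 - 20) - 171209) = sqrt(3/(-23) - 171209) = sqrt(3*(-1/23) - 171209) = sqrt(-3/23 - 171209) = sqrt(-3937810/23) = I*sqrt(90569630)/23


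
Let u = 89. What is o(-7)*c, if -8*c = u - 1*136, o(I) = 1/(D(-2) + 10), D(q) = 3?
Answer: 47/104 ≈ 0.45192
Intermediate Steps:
o(I) = 1/13 (o(I) = 1/(3 + 10) = 1/13)
c = 47/8 (c = -(89 - 1*136)/8 = -(89 - 136)/8 = -1/8*(-47) = 47/8 ≈ 5.8750)
o(-7)*c = (1/13)*(47/8) = 47/104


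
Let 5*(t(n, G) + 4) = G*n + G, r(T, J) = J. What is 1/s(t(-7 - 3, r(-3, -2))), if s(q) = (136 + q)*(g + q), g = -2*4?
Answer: -25/28476 ≈ -0.00087793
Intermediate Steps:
g = -8
t(n, G) = -4 + G/5 + G*n/5 (t(n, G) = -4 + (G*n + G)/5 = -4 + (G + G*n)/5 = -4 + (G/5 + G*n/5) = -4 + G/5 + G*n/5)
s(q) = (-8 + q)*(136 + q) (s(q) = (136 + q)*(-8 + q) = (-8 + q)*(136 + q))
1/s(t(-7 - 3, r(-3, -2))) = 1/(-1088 + (-4 + (⅕)*(-2) + (⅕)*(-2)*(-7 - 3))² + 128*(-4 + (⅕)*(-2) + (⅕)*(-2)*(-7 - 3))) = 1/(-1088 + (-4 - ⅖ + (⅕)*(-2)*(-10))² + 128*(-4 - ⅖ + (⅕)*(-2)*(-10))) = 1/(-1088 + (-4 - ⅖ + 4)² + 128*(-4 - ⅖ + 4)) = 1/(-1088 + (-⅖)² + 128*(-⅖)) = 1/(-1088 + 4/25 - 256/5) = 1/(-28476/25) = -25/28476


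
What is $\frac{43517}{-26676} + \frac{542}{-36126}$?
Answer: $- \frac{29380621}{17846244} \approx -1.6463$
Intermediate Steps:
$\frac{43517}{-26676} + \frac{542}{-36126} = 43517 \left(- \frac{1}{26676}\right) + 542 \left(- \frac{1}{36126}\right) = - \frac{43517}{26676} - \frac{271}{18063} = - \frac{29380621}{17846244}$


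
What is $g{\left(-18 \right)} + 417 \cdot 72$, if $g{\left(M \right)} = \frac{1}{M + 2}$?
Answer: $\frac{480383}{16} \approx 30024.0$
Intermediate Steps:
$g{\left(M \right)} = \frac{1}{2 + M}$
$g{\left(-18 \right)} + 417 \cdot 72 = \frac{1}{2 - 18} + 417 \cdot 72 = \frac{1}{-16} + 30024 = - \frac{1}{16} + 30024 = \frac{480383}{16}$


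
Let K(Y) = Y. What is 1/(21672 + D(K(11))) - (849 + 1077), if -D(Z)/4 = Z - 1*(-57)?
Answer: -41216399/21400 ≈ -1926.0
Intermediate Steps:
D(Z) = -228 - 4*Z (D(Z) = -4*(Z - 1*(-57)) = -4*(Z + 57) = -4*(57 + Z) = -228 - 4*Z)
1/(21672 + D(K(11))) - (849 + 1077) = 1/(21672 + (-228 - 4*11)) - (849 + 1077) = 1/(21672 + (-228 - 44)) - 1*1926 = 1/(21672 - 272) - 1926 = 1/21400 - 1926 = -41216399/21400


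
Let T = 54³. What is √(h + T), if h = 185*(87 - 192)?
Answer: √138039 ≈ 371.54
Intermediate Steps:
h = -19425 (h = 185*(-105) = -19425)
T = 157464
√(h + T) = √(-19425 + 157464) = √138039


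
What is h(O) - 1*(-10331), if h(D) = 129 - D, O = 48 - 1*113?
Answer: 10525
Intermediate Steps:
O = -65 (O = 48 - 113 = -65)
h(O) - 1*(-10331) = (129 - 1*(-65)) - 1*(-10331) = (129 + 65) + 10331 = 194 + 10331 = 10525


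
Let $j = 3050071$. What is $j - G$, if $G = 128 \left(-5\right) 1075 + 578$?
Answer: $3737493$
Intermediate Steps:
$G = -687422$ ($G = \left(-640\right) 1075 + 578 = -688000 + 578 = -687422$)
$j - G = 3050071 - -687422 = 3050071 + 687422 = 3737493$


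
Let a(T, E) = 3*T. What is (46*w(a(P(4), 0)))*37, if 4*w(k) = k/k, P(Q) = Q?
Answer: 851/2 ≈ 425.50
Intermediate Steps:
w(k) = ¼ (w(k) = (k/k)/4 = (¼)*1 = ¼)
(46*w(a(P(4), 0)))*37 = (46*(¼))*37 = (23/2)*37 = 851/2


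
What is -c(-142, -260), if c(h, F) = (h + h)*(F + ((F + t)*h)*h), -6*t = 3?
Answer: -1491846888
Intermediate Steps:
t = -½ (t = -⅙*3 = -½ ≈ -0.50000)
c(h, F) = 2*h*(F + h²*(-½ + F)) (c(h, F) = (h + h)*(F + ((F - ½)*h)*h) = (2*h)*(F + ((-½ + F)*h)*h) = (2*h)*(F + (h*(-½ + F))*h) = (2*h)*(F + h²*(-½ + F)) = 2*h*(F + h²*(-½ + F)))
-c(-142, -260) = -(-142)*(-1*(-142)² + 2*(-260) + 2*(-260)*(-142)²) = -(-142)*(-1*20164 - 520 + 2*(-260)*20164) = -(-142)*(-20164 - 520 - 10485280) = -(-142)*(-10505964) = -1*1491846888 = -1491846888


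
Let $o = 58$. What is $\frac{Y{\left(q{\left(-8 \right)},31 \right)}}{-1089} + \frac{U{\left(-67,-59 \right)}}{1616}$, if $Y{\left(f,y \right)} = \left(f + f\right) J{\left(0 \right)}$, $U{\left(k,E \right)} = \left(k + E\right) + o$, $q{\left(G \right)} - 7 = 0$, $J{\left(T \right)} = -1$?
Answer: $- \frac{12857}{439956} \approx -0.029223$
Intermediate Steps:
$q{\left(G \right)} = 7$ ($q{\left(G \right)} = 7 + 0 = 7$)
$U{\left(k,E \right)} = 58 + E + k$ ($U{\left(k,E \right)} = \left(k + E\right) + 58 = \left(E + k\right) + 58 = 58 + E + k$)
$Y{\left(f,y \right)} = - 2 f$ ($Y{\left(f,y \right)} = \left(f + f\right) \left(-1\right) = 2 f \left(-1\right) = - 2 f$)
$\frac{Y{\left(q{\left(-8 \right)},31 \right)}}{-1089} + \frac{U{\left(-67,-59 \right)}}{1616} = \frac{\left(-2\right) 7}{-1089} + \frac{58 - 59 - 67}{1616} = \left(-14\right) \left(- \frac{1}{1089}\right) - \frac{17}{404} = \frac{14}{1089} - \frac{17}{404} = - \frac{12857}{439956}$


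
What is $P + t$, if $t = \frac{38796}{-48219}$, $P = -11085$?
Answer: $- \frac{178182137}{16073} \approx -11086.0$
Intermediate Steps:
$t = - \frac{12932}{16073}$ ($t = 38796 \left(- \frac{1}{48219}\right) = - \frac{12932}{16073} \approx -0.80458$)
$P + t = -11085 - \frac{12932}{16073} = - \frac{178182137}{16073}$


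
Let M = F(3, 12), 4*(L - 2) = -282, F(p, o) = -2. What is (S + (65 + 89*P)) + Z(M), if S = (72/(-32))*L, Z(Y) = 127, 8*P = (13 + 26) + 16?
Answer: 958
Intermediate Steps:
P = 55/8 (P = ((13 + 26) + 16)/8 = (39 + 16)/8 = (⅛)*55 = 55/8 ≈ 6.8750)
L = -137/2 (L = 2 + (¼)*(-282) = 2 - 141/2 = -137/2 ≈ -68.500)
M = -2
S = 1233/8 (S = (72/(-32))*(-137/2) = (72*(-1/32))*(-137/2) = -9/4*(-137/2) = 1233/8 ≈ 154.13)
(S + (65 + 89*P)) + Z(M) = (1233/8 + (65 + 89*(55/8))) + 127 = (1233/8 + (65 + 4895/8)) + 127 = (1233/8 + 5415/8) + 127 = 831 + 127 = 958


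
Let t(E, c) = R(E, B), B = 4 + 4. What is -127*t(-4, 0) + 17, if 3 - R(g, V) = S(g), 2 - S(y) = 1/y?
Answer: -313/4 ≈ -78.250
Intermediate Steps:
S(y) = 2 - 1/y
B = 8
R(g, V) = 1 + 1/g (R(g, V) = 3 - (2 - 1/g) = 3 + (-2 + 1/g) = 1 + 1/g)
t(E, c) = (1 + E)/E
-127*t(-4, 0) + 17 = -127*(1 - 4)/(-4) + 17 = -(-127)*(-3)/4 + 17 = -127*¾ + 17 = -381/4 + 17 = -313/4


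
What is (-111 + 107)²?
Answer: 16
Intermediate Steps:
(-111 + 107)² = (-4)² = 16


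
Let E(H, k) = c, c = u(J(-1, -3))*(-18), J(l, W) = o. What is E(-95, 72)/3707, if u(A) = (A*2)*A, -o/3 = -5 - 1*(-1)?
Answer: -5184/3707 ≈ -1.3984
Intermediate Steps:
o = 12 (o = -3*(-5 - 1*(-1)) = -3*(-5 + 1) = -3*(-4) = 12)
J(l, W) = 12
u(A) = 2*A² (u(A) = (2*A)*A = 2*A²)
c = -5184 (c = (2*12²)*(-18) = (2*144)*(-18) = 288*(-18) = -5184)
E(H, k) = -5184
E(-95, 72)/3707 = -5184/3707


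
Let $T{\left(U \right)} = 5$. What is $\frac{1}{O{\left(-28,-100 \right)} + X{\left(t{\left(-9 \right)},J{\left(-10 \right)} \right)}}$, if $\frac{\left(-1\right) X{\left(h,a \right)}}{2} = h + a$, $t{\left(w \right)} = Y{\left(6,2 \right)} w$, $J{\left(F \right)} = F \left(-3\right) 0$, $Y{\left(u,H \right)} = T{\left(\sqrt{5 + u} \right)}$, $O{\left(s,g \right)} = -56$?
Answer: $\frac{1}{34} \approx 0.029412$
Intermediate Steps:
$Y{\left(u,H \right)} = 5$
$J{\left(F \right)} = 0$ ($J{\left(F \right)} = - 3 F 0 = 0$)
$t{\left(w \right)} = 5 w$
$X{\left(h,a \right)} = - 2 a - 2 h$ ($X{\left(h,a \right)} = - 2 \left(h + a\right) = - 2 \left(a + h\right) = - 2 a - 2 h$)
$\frac{1}{O{\left(-28,-100 \right)} + X{\left(t{\left(-9 \right)},J{\left(-10 \right)} \right)}} = \frac{1}{-56 - 2 \cdot 5 \left(-9\right)} = \frac{1}{-56 + \left(0 - -90\right)} = \frac{1}{-56 + \left(0 + 90\right)} = \frac{1}{-56 + 90} = \frac{1}{34}$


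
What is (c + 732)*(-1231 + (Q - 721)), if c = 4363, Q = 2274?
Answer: 1640590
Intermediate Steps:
(c + 732)*(-1231 + (Q - 721)) = (4363 + 732)*(-1231 + (2274 - 721)) = 5095*(-1231 + 1553) = 5095*322 = 1640590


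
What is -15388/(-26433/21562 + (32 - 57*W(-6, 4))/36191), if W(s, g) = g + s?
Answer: 12008031062696/953488651 ≈ 12594.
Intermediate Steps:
-15388/(-26433/21562 + (32 - 57*W(-6, 4))/36191) = -15388/(-26433/21562 + (32 - 57*(4 - 6))/36191) = -15388/(-26433*1/21562 + (32 - 57*(-2))*(1/36191)) = -15388/(-26433/21562 + (32 + 114)*(1/36191)) = -15388/(-26433/21562 + 146*(1/36191)) = -15388/(-26433/21562 + 146/36191) = -15388/(-953488651/780350342) = -15388*(-780350342/953488651) = 12008031062696/953488651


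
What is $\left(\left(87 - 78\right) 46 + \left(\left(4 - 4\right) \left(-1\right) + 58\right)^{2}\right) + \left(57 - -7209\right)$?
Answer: $11044$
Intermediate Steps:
$\left(\left(87 - 78\right) 46 + \left(\left(4 - 4\right) \left(-1\right) + 58\right)^{2}\right) + \left(57 - -7209\right) = \left(9 \cdot 46 + \left(0 \left(-1\right) + 58\right)^{2}\right) + \left(57 + 7209\right) = \left(414 + \left(0 + 58\right)^{2}\right) + 7266 = \left(414 + 58^{2}\right) + 7266 = \left(414 + 3364\right) + 7266 = 3778 + 7266 = 11044$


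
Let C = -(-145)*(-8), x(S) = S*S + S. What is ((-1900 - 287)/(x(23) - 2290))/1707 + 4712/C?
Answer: -582369353/143393690 ≈ -4.0613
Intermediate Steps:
x(S) = S + S² (x(S) = S² + S = S + S²)
C = -1160 (C = -145*8 = -1160)
((-1900 - 287)/(x(23) - 2290))/1707 + 4712/C = ((-1900 - 287)/(23*(1 + 23) - 2290))/1707 + 4712/(-1160) = -2187/(23*24 - 2290)*(1/1707) + 4712*(-1/1160) = -2187/(552 - 2290)*(1/1707) - 589/145 = -2187/(-1738)*(1/1707) - 589/145 = -2187*(-1/1738)*(1/1707) - 589/145 = (2187/1738)*(1/1707) - 589/145 = 729/988922 - 589/145 = -582369353/143393690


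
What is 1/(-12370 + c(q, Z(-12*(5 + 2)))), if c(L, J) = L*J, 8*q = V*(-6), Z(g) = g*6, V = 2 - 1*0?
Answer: -1/11614 ≈ -8.6103e-5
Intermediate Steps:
V = 2 (V = 2 + 0 = 2)
Z(g) = 6*g
q = -3/2 (q = (2*(-6))/8 = (1/8)*(-12) = -3/2 ≈ -1.5000)
c(L, J) = J*L
1/(-12370 + c(q, Z(-12*(5 + 2)))) = 1/(-12370 + (6*(-12*(5 + 2)))*(-3/2)) = 1/(-12370 + (6*(-12*7))*(-3/2)) = 1/(-12370 + (6*(-4*21))*(-3/2)) = 1/(-12370 + (6*(-84))*(-3/2)) = 1/(-12370 - 504*(-3/2)) = 1/(-12370 + 756) = 1/(-11614) = -1/11614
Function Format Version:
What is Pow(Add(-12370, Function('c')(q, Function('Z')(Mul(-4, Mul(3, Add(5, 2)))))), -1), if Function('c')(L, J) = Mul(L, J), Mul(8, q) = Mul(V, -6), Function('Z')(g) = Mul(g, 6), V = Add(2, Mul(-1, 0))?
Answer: Rational(-1, 11614) ≈ -8.6103e-5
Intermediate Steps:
V = 2 (V = Add(2, 0) = 2)
Function('Z')(g) = Mul(6, g)
q = Rational(-3, 2) (q = Mul(Rational(1, 8), Mul(2, -6)) = Mul(Rational(1, 8), -12) = Rational(-3, 2) ≈ -1.5000)
Function('c')(L, J) = Mul(J, L)
Pow(Add(-12370, Function('c')(q, Function('Z')(Mul(-4, Mul(3, Add(5, 2)))))), -1) = Pow(Add(-12370, Mul(Mul(6, Mul(-4, Mul(3, Add(5, 2)))), Rational(-3, 2))), -1) = Pow(Add(-12370, Mul(Mul(6, Mul(-4, Mul(3, 7))), Rational(-3, 2))), -1) = Pow(Add(-12370, Mul(Mul(6, Mul(-4, 21)), Rational(-3, 2))), -1) = Pow(Add(-12370, Mul(Mul(6, -84), Rational(-3, 2))), -1) = Pow(Add(-12370, Mul(-504, Rational(-3, 2))), -1) = Pow(Add(-12370, 756), -1) = Pow(-11614, -1) = Rational(-1, 11614)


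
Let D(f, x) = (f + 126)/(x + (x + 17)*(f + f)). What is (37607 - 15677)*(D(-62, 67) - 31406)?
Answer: -7127705222940/10349 ≈ -6.8873e+8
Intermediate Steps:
D(f, x) = (126 + f)/(x + 2*f*(17 + x)) (D(f, x) = (126 + f)/(x + (17 + x)*(2*f)) = (126 + f)/(x + 2*f*(17 + x)))
(37607 - 15677)*(D(-62, 67) - 31406) = (37607 - 15677)*((126 - 62)/(67 + 34*(-62) + 2*(-62)*67) - 31406) = 21930*(64/(67 - 2108 - 8308) - 31406) = 21930*(64/(-10349) - 31406) = 21930*(-1/10349*64 - 31406) = 21930*(-64/10349 - 31406) = 21930*(-325020758/10349) = -7127705222940/10349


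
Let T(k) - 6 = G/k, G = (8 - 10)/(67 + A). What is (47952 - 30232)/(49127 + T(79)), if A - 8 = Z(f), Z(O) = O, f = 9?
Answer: 58794960/163023293 ≈ 0.36065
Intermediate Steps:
A = 17 (A = 8 + 9 = 17)
G = -1/42 (G = (8 - 10)/(67 + 17) = -2/84 = -2*1/84 = -1/42 ≈ -0.023810)
T(k) = 6 - 1/(42*k)
(47952 - 30232)/(49127 + T(79)) = (47952 - 30232)/(49127 + (6 - 1/42/79)) = 17720/(49127 + (6 - 1/42*1/79)) = 17720/(49127 + (6 - 1/3318)) = 17720/(49127 + 19907/3318) = 17720/(163023293/3318) = 17720*(3318/163023293) = 58794960/163023293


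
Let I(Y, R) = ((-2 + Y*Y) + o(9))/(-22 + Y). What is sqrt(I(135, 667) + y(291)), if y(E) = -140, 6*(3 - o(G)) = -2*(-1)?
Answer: sqrt(2446563)/339 ≈ 4.6140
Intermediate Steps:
o(G) = 8/3 (o(G) = 3 - (-1)*(-1)/3 = 3 - 1/6*2 = 3 - 1/3 = 8/3)
I(Y, R) = (2/3 + Y**2)/(-22 + Y) (I(Y, R) = ((-2 + Y*Y) + 8/3)/(-22 + Y) = ((-2 + Y**2) + 8/3)/(-22 + Y) = (2/3 + Y**2)/(-22 + Y))
sqrt(I(135, 667) + y(291)) = sqrt((2/3 + 135**2)/(-22 + 135) - 140) = sqrt((2/3 + 18225)/113 - 140) = sqrt((1/113)*(54677/3) - 140) = sqrt(54677/339 - 140) = sqrt(7217/339) = sqrt(2446563)/339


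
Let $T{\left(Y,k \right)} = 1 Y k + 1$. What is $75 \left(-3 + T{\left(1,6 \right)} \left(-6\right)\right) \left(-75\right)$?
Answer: $253125$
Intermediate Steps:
$T{\left(Y,k \right)} = 1 + Y k$ ($T{\left(Y,k \right)} = Y k + 1 = 1 + Y k$)
$75 \left(-3 + T{\left(1,6 \right)} \left(-6\right)\right) \left(-75\right) = 75 \left(-3 + \left(1 + 1 \cdot 6\right) \left(-6\right)\right) \left(-75\right) = 75 \left(-3 + \left(1 + 6\right) \left(-6\right)\right) \left(-75\right) = 75 \left(-3 + 7 \left(-6\right)\right) \left(-75\right) = 75 \left(-3 - 42\right) \left(-75\right) = 75 \left(-45\right) \left(-75\right) = \left(-3375\right) \left(-75\right) = 253125$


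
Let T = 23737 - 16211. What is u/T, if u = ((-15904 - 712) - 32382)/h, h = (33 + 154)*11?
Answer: -24499/7740491 ≈ -0.0031650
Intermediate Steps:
h = 2057 (h = 187*11 = 2057)
u = -48998/2057 (u = ((-15904 - 712) - 32382)/2057 = (-16616 - 32382)*(1/2057) = -48998*1/2057 = -48998/2057 ≈ -23.820)
T = 7526
u/T = -48998/2057/7526 = -48998/2057*1/7526 = -24499/7740491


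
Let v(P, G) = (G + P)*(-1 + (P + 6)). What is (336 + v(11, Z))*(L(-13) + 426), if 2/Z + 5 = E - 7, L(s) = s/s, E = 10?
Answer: 211792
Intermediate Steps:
L(s) = 1
Z = -1 (Z = 2/(-5 + (10 - 7)) = 2/(-5 + 3) = 2/(-2) = 2*(-½) = -1)
v(P, G) = (5 + P)*(G + P) (v(P, G) = (G + P)*(-1 + (6 + P)) = (G + P)*(5 + P) = (5 + P)*(G + P))
(336 + v(11, Z))*(L(-13) + 426) = (336 + (11² + 5*(-1) + 5*11 - 1*11))*(1 + 426) = (336 + (121 - 5 + 55 - 11))*427 = (336 + 160)*427 = 496*427 = 211792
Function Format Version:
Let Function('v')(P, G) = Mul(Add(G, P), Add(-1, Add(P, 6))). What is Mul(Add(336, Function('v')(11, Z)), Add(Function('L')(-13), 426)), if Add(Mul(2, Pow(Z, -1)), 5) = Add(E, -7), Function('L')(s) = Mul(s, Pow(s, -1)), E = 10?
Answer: 211792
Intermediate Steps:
Function('L')(s) = 1
Z = -1 (Z = Mul(2, Pow(Add(-5, Add(10, -7)), -1)) = Mul(2, Pow(Add(-5, 3), -1)) = Mul(2, Pow(-2, -1)) = Mul(2, Rational(-1, 2)) = -1)
Function('v')(P, G) = Mul(Add(5, P), Add(G, P)) (Function('v')(P, G) = Mul(Add(G, P), Add(-1, Add(6, P))) = Mul(Add(G, P), Add(5, P)) = Mul(Add(5, P), Add(G, P)))
Mul(Add(336, Function('v')(11, Z)), Add(Function('L')(-13), 426)) = Mul(Add(336, Add(Pow(11, 2), Mul(5, -1), Mul(5, 11), Mul(-1, 11))), Add(1, 426)) = Mul(Add(336, Add(121, -5, 55, -11)), 427) = Mul(Add(336, 160), 427) = Mul(496, 427) = 211792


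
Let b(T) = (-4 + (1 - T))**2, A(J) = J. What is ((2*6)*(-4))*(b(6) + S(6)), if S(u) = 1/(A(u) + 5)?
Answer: -42816/11 ≈ -3892.4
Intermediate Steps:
S(u) = 1/(5 + u) (S(u) = 1/(u + 5) = 1/(5 + u))
b(T) = (-3 - T)**2
((2*6)*(-4))*(b(6) + S(6)) = ((2*6)*(-4))*((3 + 6)**2 + 1/(5 + 6)) = (12*(-4))*(9**2 + 1/11) = -48*(81 + 1/11) = -48*892/11 = -42816/11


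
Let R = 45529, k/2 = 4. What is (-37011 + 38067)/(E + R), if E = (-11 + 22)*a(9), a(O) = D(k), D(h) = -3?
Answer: 12/517 ≈ 0.023211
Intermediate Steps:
k = 8 (k = 2*4 = 8)
a(O) = -3
E = -33 (E = (-11 + 22)*(-3) = 11*(-3) = -33)
(-37011 + 38067)/(E + R) = (-37011 + 38067)/(-33 + 45529) = 1056/45496 = 1056*(1/45496) = 12/517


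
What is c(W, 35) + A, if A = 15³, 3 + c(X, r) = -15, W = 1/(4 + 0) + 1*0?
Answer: 3357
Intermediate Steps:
W = ¼ (W = 1/4 + 0 = ¼ + 0 = ¼ ≈ 0.25000)
c(X, r) = -18 (c(X, r) = -3 - 15 = -18)
A = 3375
c(W, 35) + A = -18 + 3375 = 3357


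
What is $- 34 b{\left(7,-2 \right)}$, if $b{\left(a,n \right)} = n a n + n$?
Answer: $-884$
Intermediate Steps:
$b{\left(a,n \right)} = n + a n^{2}$ ($b{\left(a,n \right)} = a n n + n = a n^{2} + n = n + a n^{2}$)
$- 34 b{\left(7,-2 \right)} = - 34 \left(- 2 \left(1 + 7 \left(-2\right)\right)\right) = - 34 \left(- 2 \left(1 - 14\right)\right) = - 34 \left(\left(-2\right) \left(-13\right)\right) = \left(-34\right) 26 = -884$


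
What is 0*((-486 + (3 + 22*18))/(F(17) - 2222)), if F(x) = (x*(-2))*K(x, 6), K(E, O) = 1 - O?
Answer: 0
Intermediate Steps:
F(x) = 10*x (F(x) = (x*(-2))*(1 - 1*6) = (-2*x)*(1 - 6) = -2*x*(-5) = 10*x)
0*((-486 + (3 + 22*18))/(F(17) - 2222)) = 0*((-486 + (3 + 22*18))/(10*17 - 2222)) = 0*((-486 + (3 + 396))/(170 - 2222)) = 0*((-486 + 399)/(-2052)) = 0*(-87*(-1/2052)) = 0*(29/684) = 0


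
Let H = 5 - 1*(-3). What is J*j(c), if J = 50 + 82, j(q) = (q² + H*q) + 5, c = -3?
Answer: -1320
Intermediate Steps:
H = 8 (H = 5 + 3 = 8)
j(q) = 5 + q² + 8*q (j(q) = (q² + 8*q) + 5 = 5 + q² + 8*q)
J = 132
J*j(c) = 132*(5 + (-3)² + 8*(-3)) = 132*(5 + 9 - 24) = 132*(-10) = -1320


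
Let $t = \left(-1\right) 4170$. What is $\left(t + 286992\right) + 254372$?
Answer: $537194$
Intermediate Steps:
$t = -4170$
$\left(t + 286992\right) + 254372 = \left(-4170 + 286992\right) + 254372 = 282822 + 254372 = 537194$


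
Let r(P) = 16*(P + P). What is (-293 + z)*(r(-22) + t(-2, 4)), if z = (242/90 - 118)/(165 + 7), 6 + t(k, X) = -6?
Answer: 406868611/1935 ≈ 2.1027e+5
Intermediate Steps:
t(k, X) = -12 (t(k, X) = -6 - 6 = -12)
r(P) = 32*P (r(P) = 16*(2*P) = 32*P)
z = -5189/7740 (z = (242*(1/90) - 118)/172 = (121/45 - 118)*(1/172) = -5189/45*1/172 = -5189/7740 ≈ -0.67041)
(-293 + z)*(r(-22) + t(-2, 4)) = (-293 - 5189/7740)*(32*(-22) - 12) = -2273009*(-704 - 12)/7740 = -2273009/7740*(-716) = 406868611/1935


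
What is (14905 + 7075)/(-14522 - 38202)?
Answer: -785/1883 ≈ -0.41689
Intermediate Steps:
(14905 + 7075)/(-14522 - 38202) = 21980/(-52724) = 21980*(-1/52724) = -785/1883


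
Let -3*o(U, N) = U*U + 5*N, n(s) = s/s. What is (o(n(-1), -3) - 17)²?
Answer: 1369/9 ≈ 152.11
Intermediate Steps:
n(s) = 1
o(U, N) = -5*N/3 - U²/3 (o(U, N) = -(U*U + 5*N)/3 = -(U² + 5*N)/3 = -5*N/3 - U²/3)
(o(n(-1), -3) - 17)² = ((-5/3*(-3) - ⅓*1²) - 17)² = ((5 - ⅓*1) - 17)² = ((5 - ⅓) - 17)² = (14/3 - 17)² = (-37/3)² = 1369/9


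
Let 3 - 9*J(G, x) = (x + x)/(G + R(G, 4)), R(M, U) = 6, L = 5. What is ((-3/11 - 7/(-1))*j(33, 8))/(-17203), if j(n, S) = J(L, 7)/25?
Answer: -1406/468351675 ≈ -3.0020e-6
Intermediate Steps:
J(G, x) = ⅓ - 2*x/(9*(6 + G)) (J(G, x) = ⅓ - (x + x)/(9*(G + 6)) = ⅓ - 2*x/(9*(6 + G)))
j(n, S) = 19/2475 (j(n, S) = ((18 - 2*7 + 3*5)/(9*(6 + 5)))/25 = ((⅑)*(18 - 14 + 15)/11)*(1/25) = ((⅑)*(1/11)*19)*(1/25) = (19/99)*(1/25) = 19/2475)
((-3/11 - 7/(-1))*j(33, 8))/(-17203) = ((-3/11 - 7/(-1))*(19/2475))/(-17203) = ((-3*1/11 - 7*(-1))*(19/2475))*(-1/17203) = ((-3/11 + 7)*(19/2475))*(-1/17203) = ((74/11)*(19/2475))*(-1/17203) = (1406/27225)*(-1/17203) = -1406/468351675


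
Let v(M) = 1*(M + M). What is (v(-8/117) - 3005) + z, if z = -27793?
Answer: -3603382/117 ≈ -30798.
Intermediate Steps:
v(M) = 2*M (v(M) = 1*(2*M) = 2*M)
(v(-8/117) - 3005) + z = (2*(-8/117) - 3005) - 27793 = (-16/117 - 3005) - 27793 = -351601/117 - 27793 = -3603382/117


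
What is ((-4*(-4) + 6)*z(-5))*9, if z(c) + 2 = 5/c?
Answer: -594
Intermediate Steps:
z(c) = -2 + 5/c
((-4*(-4) + 6)*z(-5))*9 = ((-4*(-4) + 6)*(-2 + 5/(-5)))*9 = ((16 + 6)*(-2 + 5*(-1/5)))*9 = (22*(-2 - 1))*9 = (22*(-3))*9 = -66*9 = -594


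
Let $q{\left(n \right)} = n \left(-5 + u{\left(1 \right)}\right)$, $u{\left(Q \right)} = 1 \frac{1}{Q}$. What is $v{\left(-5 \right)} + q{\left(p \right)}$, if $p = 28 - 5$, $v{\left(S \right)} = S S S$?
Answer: $-217$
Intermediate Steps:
$v{\left(S \right)} = S^{3}$ ($v{\left(S \right)} = S^{2} S = S^{3}$)
$p = 23$ ($p = 28 - 5 = 23$)
$u{\left(Q \right)} = \frac{1}{Q}$
$q{\left(n \right)} = - 4 n$ ($q{\left(n \right)} = n \left(-5 + 1^{-1}\right) = n \left(-5 + 1\right) = n \left(-4\right) = - 4 n$)
$v{\left(-5 \right)} + q{\left(p \right)} = \left(-5\right)^{3} - 92 = -125 - 92 = -217$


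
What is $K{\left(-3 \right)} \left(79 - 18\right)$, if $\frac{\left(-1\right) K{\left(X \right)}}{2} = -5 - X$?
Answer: $244$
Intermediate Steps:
$K{\left(X \right)} = 10 + 2 X$ ($K{\left(X \right)} = - 2 \left(-5 - X\right) = 10 + 2 X$)
$K{\left(-3 \right)} \left(79 - 18\right) = \left(10 + 2 \left(-3\right)\right) \left(79 - 18\right) = \left(10 - 6\right) 61 = 4 \cdot 61 = 244$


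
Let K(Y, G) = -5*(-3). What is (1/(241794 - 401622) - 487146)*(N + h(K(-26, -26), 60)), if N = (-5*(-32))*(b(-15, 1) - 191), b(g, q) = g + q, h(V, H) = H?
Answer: 637280587726465/39957 ≈ 1.5949e+10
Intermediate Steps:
K(Y, G) = 15
N = -32800 (N = (-5*(-32))*((-15 + 1) - 191) = 160*(-14 - 191) = 160*(-205) = -32800)
(1/(241794 - 401622) - 487146)*(N + h(K(-26, -26), 60)) = (1/(241794 - 401622) - 487146)*(-32800 + 60) = (1/(-159828) - 487146)*(-32740) = (-1/159828 - 487146)*(-32740) = -77859570889/159828*(-32740) = 637280587726465/39957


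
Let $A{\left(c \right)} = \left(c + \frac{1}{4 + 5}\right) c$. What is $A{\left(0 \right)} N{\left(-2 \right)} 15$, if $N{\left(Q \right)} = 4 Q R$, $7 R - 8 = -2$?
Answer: $0$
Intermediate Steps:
$R = \frac{6}{7}$ ($R = \frac{8}{7} + \frac{1}{7} \left(-2\right) = \frac{8}{7} - \frac{2}{7} = \frac{6}{7} \approx 0.85714$)
$A{\left(c \right)} = c \left(\frac{1}{9} + c\right)$ ($A{\left(c \right)} = \left(c + \frac{1}{9}\right) c = \left(\frac{1}{9} + c\right) c = c \left(\frac{1}{9} + c\right)$)
$N{\left(Q \right)} = \frac{24 Q}{7}$ ($N{\left(Q \right)} = 4 Q \frac{6}{7} = \frac{24 Q}{7}$)
$A{\left(0 \right)} N{\left(-2 \right)} 15 = 0 \left(\frac{1}{9} + 0\right) \frac{24}{7} \left(-2\right) 15 = 0 \cdot \frac{1}{9} \left(- \frac{48}{7}\right) 15 = 0 \left(- \frac{48}{7}\right) 15 = 0 \cdot 15 = 0$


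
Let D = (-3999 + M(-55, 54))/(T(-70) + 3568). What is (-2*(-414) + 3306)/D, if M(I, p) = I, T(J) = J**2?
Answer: -17503356/2027 ≈ -8635.1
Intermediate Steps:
D = -2027/4234 (D = (-3999 - 55)/((-70)**2 + 3568) = -4054/(4900 + 3568) = -4054/8468 = -4054*1/8468 = -2027/4234 ≈ -0.47874)
(-2*(-414) + 3306)/D = (-2*(-414) + 3306)/(-2027/4234) = (828 + 3306)*(-4234/2027) = 4134*(-4234/2027) = -17503356/2027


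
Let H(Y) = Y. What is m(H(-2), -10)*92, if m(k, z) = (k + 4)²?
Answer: 368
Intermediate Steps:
m(k, z) = (4 + k)²
m(H(-2), -10)*92 = (4 - 2)²*92 = 2²*92 = 4*92 = 368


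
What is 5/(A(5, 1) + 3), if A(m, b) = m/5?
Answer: 5/4 ≈ 1.2500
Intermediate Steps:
A(m, b) = m/5 (A(m, b) = m*(⅕) = m/5)
5/(A(5, 1) + 3) = 5/((⅕)*5 + 3) = 5/(1 + 3) = 5/4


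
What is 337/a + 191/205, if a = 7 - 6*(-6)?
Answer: 77298/8815 ≈ 8.7689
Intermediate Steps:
a = 43 (a = 7 + 36 = 43)
337/a + 191/205 = 337/43 + 191/205 = 77298/8815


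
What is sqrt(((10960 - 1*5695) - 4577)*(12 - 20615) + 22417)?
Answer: I*sqrt(14152447) ≈ 3762.0*I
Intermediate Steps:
sqrt(((10960 - 1*5695) - 4577)*(12 - 20615) + 22417) = sqrt(((10960 - 5695) - 4577)*(-20603) + 22417) = sqrt((5265 - 4577)*(-20603) + 22417) = sqrt(688*(-20603) + 22417) = sqrt(-14174864 + 22417) = sqrt(-14152447) = I*sqrt(14152447)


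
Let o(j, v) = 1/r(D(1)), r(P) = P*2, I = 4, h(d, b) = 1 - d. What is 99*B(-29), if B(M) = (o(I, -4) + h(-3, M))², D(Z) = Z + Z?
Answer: 28611/16 ≈ 1788.2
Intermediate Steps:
D(Z) = 2*Z
r(P) = 2*P
o(j, v) = ¼ (o(j, v) = 1/(2*(2*1)) = 1/(2*2) = 1/4 = ¼)
B(M) = 289/16 (B(M) = (¼ + (1 - 1*(-3)))² = (¼ + (1 + 3))² = (¼ + 4)² = (17/4)² = 289/16)
99*B(-29) = 99*(289/16) = 28611/16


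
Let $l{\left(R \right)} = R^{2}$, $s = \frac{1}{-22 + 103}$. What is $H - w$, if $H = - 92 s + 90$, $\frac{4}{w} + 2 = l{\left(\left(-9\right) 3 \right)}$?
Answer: $\frac{5232622}{58887} \approx 88.859$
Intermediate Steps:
$s = \frac{1}{81} \approx 0.012346$
$w = \frac{4}{727}$ ($w = \frac{4}{-2 + \left(\left(-9\right) 3\right)^{2}} = \frac{4}{-2 + \left(-27\right)^{2}} = \frac{4}{-2 + 729} = \frac{4}{727} \approx 0.0055021$)
$H = \frac{7198}{81}$ ($H = \left(-92\right) \frac{1}{81} + 90 = - \frac{92}{81} + 90 = \frac{7198}{81} \approx 88.864$)
$H - w = \frac{7198}{81} - \frac{4}{727} = \frac{5232622}{58887}$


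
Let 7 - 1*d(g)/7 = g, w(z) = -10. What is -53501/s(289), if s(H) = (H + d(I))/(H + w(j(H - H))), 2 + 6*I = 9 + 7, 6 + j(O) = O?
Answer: -44780337/965 ≈ -46405.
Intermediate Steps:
j(O) = -6 + O
I = 7/3 (I = -⅓ + (9 + 7)/6 = -⅓ + (⅙)*16 = -⅓ + 8/3 = 7/3 ≈ 2.3333)
d(g) = 49 - 7*g
s(H) = (98/3 + H)/(-10 + H) (s(H) = (H + (49 - 7*7/3))/(H - 10) = (H + (49 - 49/3))/(-10 + H) = (H + 98/3)/(-10 + H) = (98/3 + H)/(-10 + H))
-53501/s(289) = -53501*(-10 + 289)/(98/3 + 289) = -53501/((965/3)/279) = -53501/((1/279)*(965/3)) = -53501/965/837 = -53501*837/965 = -44780337/965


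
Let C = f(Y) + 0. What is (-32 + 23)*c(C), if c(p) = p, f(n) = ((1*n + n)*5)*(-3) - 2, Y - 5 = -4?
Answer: 288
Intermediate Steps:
Y = 1 (Y = 5 - 4 = 1)
f(n) = -2 - 30*n (f(n) = ((n + n)*5)*(-3) - 2 = ((2*n)*5)*(-3) - 2 = (10*n)*(-3) - 2 = -30*n - 2 = -2 - 30*n)
C = -32 (C = (-2 - 30*1) + 0 = (-2 - 30) + 0 = -32 + 0 = -32)
(-32 + 23)*c(C) = (-32 + 23)*(-32) = -9*(-32) = 288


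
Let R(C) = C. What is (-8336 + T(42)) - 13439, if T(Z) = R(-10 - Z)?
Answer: -21827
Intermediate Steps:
T(Z) = -10 - Z
(-8336 + T(42)) - 13439 = (-8336 + (-10 - 1*42)) - 13439 = (-8336 + (-10 - 42)) - 13439 = (-8336 - 52) - 13439 = -8388 - 13439 = -21827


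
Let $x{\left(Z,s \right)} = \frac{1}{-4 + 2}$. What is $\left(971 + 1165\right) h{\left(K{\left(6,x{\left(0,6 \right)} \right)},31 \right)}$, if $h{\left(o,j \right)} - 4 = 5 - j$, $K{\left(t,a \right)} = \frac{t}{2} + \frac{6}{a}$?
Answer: $-46992$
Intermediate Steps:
$x{\left(Z,s \right)} = - \frac{1}{2}$ ($x{\left(Z,s \right)} = \frac{1}{-2} = - \frac{1}{2}$)
$K{\left(t,a \right)} = \frac{t}{2} + \frac{6}{a}$ ($K{\left(t,a \right)} = t \frac{1}{2} + \frac{6}{a} = \frac{t}{2} + \frac{6}{a}$)
$h{\left(o,j \right)} = 9 - j$ ($h{\left(o,j \right)} = 4 - \left(-5 + j\right) = 9 - j$)
$\left(971 + 1165\right) h{\left(K{\left(6,x{\left(0,6 \right)} \right)},31 \right)} = \left(971 + 1165\right) \left(9 - 31\right) = 2136 \left(9 - 31\right) = 2136 \left(-22\right) = -46992$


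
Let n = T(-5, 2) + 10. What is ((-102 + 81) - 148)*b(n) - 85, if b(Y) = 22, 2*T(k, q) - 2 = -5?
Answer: -3803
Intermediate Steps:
T(k, q) = -3/2 (T(k, q) = 1 + (½)*(-5) = 1 - 5/2 = -3/2)
n = 17/2 (n = -3/2 + 10 = 17/2 ≈ 8.5000)
((-102 + 81) - 148)*b(n) - 85 = ((-102 + 81) - 148)*22 - 85 = (-21 - 148)*22 - 85 = -169*22 - 85 = -3718 - 85 = -3803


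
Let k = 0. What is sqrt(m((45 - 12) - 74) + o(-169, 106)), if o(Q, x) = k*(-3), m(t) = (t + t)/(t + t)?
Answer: 1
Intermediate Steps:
m(t) = 1 (m(t) = (2*t)/((2*t)) = (2*t)*(1/(2*t)) = 1)
o(Q, x) = 0 (o(Q, x) = 0*(-3) = 0)
sqrt(m((45 - 12) - 74) + o(-169, 106)) = sqrt(1 + 0) = sqrt(1) = 1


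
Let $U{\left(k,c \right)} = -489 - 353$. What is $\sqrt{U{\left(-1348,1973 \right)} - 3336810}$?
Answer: $2 i \sqrt{834413} \approx 1826.9 i$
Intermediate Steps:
$U{\left(k,c \right)} = -842$ ($U{\left(k,c \right)} = -489 - 353 = -842$)
$\sqrt{U{\left(-1348,1973 \right)} - 3336810} = \sqrt{-842 - 3336810} = \sqrt{-3337652} = 2 i \sqrt{834413}$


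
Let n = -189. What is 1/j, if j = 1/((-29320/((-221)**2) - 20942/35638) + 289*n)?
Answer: -47537568853950/870297779 ≈ -54622.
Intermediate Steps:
j = -870297779/47537568853950 (j = 1/((-29320/((-221)**2) - 20942/35638) + 289*(-189)) = 1/((-29320/48841 - 20942*1/35638) - 54621) = 1/((-29320*1/48841 - 10471/17819) - 54621) = 1/((-29320/48841 - 10471/17819) - 54621) = 1/(-1033867191/870297779 - 54621) = 1/(-47537568853950/870297779) = -870297779/47537568853950 ≈ -1.8308e-5)
1/j = 1/(-870297779/47537568853950) = -47537568853950/870297779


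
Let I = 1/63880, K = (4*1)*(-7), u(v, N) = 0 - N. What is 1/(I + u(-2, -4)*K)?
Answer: -63880/7154559 ≈ -0.0089286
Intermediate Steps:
u(v, N) = -N
K = -28 (K = 4*(-7) = -28)
I = 1/63880 ≈ 1.5654e-5
1/(I + u(-2, -4)*K) = 1/(1/63880 - 1*(-4)*(-28)) = 1/(1/63880 + 4*(-28)) = 1/(1/63880 - 112) = 1/(-7154559/63880) = -63880/7154559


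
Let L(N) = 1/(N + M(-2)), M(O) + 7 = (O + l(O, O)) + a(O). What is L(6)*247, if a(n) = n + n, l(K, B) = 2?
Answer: -247/5 ≈ -49.400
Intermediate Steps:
a(n) = 2*n
M(O) = -5 + 3*O (M(O) = -7 + ((O + 2) + 2*O) = -7 + ((2 + O) + 2*O) = -7 + (2 + 3*O) = -5 + 3*O)
L(N) = 1/(-11 + N) (L(N) = 1/(N + (-5 + 3*(-2))) = 1/(N + (-5 - 6)) = 1/(N - 11) = 1/(-11 + N))
L(6)*247 = 247/(-11 + 6) = 247/(-5) = -1/5*247 = -247/5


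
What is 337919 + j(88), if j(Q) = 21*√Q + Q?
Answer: 338007 + 42*√22 ≈ 3.3820e+5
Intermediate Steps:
j(Q) = Q + 21*√Q
337919 + j(88) = 337919 + (88 + 21*√88) = 337919 + (88 + 21*(2*√22)) = 337919 + (88 + 42*√22) = 338007 + 42*√22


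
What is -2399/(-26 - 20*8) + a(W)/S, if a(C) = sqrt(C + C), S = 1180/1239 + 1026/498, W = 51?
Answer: 2399/186 + 1743*sqrt(102)/5251 ≈ 16.250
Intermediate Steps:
S = 5251/1743 (S = 1180*(1/1239) + 1026*(1/498) = 20/21 + 171/83 = 5251/1743 ≈ 3.0126)
a(C) = sqrt(2)*sqrt(C) (a(C) = sqrt(2*C) = sqrt(2)*sqrt(C))
-2399/(-26 - 20*8) + a(W)/S = -2399/(-26 - 20*8) + (sqrt(2)*sqrt(51))/(5251/1743) = -2399/(-26 - 160) + sqrt(102)*(1743/5251) = -2399/(-186) + 1743*sqrt(102)/5251 = -2399*(-1/186) + 1743*sqrt(102)/5251 = 2399/186 + 1743*sqrt(102)/5251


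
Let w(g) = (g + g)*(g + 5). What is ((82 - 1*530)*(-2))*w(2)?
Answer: 25088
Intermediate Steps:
w(g) = 2*g*(5 + g) (w(g) = (2*g)*(5 + g) = 2*g*(5 + g))
((82 - 1*530)*(-2))*w(2) = ((82 - 1*530)*(-2))*(2*2*(5 + 2)) = ((82 - 530)*(-2))*(2*2*7) = -448*(-2)*28 = 896*28 = 25088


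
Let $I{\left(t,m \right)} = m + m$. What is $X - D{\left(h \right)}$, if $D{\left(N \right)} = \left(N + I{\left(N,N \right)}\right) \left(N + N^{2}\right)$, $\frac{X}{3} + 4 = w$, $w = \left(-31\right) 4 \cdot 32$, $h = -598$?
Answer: $640456848$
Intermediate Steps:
$w = -3968$ ($w = \left(-124\right) 32 = -3968$)
$I{\left(t,m \right)} = 2 m$
$X = -11916$ ($X = -12 + 3 \left(-3968\right) = -12 - 11904 = -11916$)
$D{\left(N \right)} = 3 N \left(N + N^{2}\right)$ ($D{\left(N \right)} = \left(N + 2 N\right) \left(N + N^{2}\right) = 3 N \left(N + N^{2}\right)$)
$X - D{\left(h \right)} = -11916 - 3 \left(-598\right)^{2} \left(1 - 598\right) = -11916 - 3 \cdot 357604 \left(-597\right) = -11916 - -640468764 = -11916 + 640468764 = 640456848$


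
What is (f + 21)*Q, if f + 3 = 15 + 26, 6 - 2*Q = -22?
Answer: 826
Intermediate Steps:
Q = 14 (Q = 3 - ½*(-22) = 3 + 11 = 14)
f = 38 (f = -3 + (15 + 26) = -3 + 41 = 38)
(f + 21)*Q = (38 + 21)*14 = 59*14 = 826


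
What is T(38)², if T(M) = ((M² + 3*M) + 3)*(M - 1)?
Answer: 3335871049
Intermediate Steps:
T(M) = (-1 + M)*(3 + M² + 3*M) (T(M) = (3 + M² + 3*M)*(-1 + M) = (-1 + M)*(3 + M² + 3*M))
T(38)² = (-3 + 38³ + 2*38²)² = (-3 + 54872 + 2*1444)² = (-3 + 54872 + 2888)² = 57757² = 3335871049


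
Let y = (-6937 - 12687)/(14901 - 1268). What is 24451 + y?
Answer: 333320859/13633 ≈ 24450.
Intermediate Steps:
y = -19624/13633 ≈ -1.4394
24451 + y = 24451 - 19624/13633 = 333320859/13633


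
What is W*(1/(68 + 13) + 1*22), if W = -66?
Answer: -39226/27 ≈ -1452.8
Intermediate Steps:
W*(1/(68 + 13) + 1*22) = -66*(1/(68 + 13) + 1*22) = -66*(1/81 + 22) = -66*1783/81 = -39226/27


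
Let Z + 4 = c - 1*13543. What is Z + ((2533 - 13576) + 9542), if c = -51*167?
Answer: -23565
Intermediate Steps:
c = -8517
Z = -22064 (Z = -4 + (-8517 - 1*13543) = -4 + (-8517 - 13543) = -4 - 22060 = -22064)
Z + ((2533 - 13576) + 9542) = -22064 + ((2533 - 13576) + 9542) = -22064 + (-11043 + 9542) = -22064 - 1501 = -23565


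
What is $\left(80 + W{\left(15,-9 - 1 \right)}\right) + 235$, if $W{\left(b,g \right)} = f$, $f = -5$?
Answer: $310$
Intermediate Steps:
$W{\left(b,g \right)} = -5$
$\left(80 + W{\left(15,-9 - 1 \right)}\right) + 235 = \left(80 - 5\right) + 235 = 75 + 235 = 310$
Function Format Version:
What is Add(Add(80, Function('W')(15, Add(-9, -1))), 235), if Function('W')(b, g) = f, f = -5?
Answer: 310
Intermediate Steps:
Function('W')(b, g) = -5
Add(Add(80, Function('W')(15, Add(-9, -1))), 235) = Add(Add(80, -5), 235) = Add(75, 235) = 310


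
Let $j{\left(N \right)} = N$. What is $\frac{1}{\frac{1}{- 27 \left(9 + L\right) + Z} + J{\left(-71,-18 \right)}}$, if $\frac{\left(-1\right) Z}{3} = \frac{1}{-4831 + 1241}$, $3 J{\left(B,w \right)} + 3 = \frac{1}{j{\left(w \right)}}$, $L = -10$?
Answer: $- \frac{1744794}{1712485} \approx -1.0189$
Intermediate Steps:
$J{\left(B,w \right)} = -1 + \frac{1}{3 w}$
$Z = \frac{3}{3590}$ ($Z = - \frac{3}{-4831 + 1241} = - \frac{3}{-3590} = \left(-3\right) \left(- \frac{1}{3590}\right) = \frac{3}{3590} \approx 0.00083565$)
$\frac{1}{\frac{1}{- 27 \left(9 + L\right) + Z} + J{\left(-71,-18 \right)}} = \frac{1}{\frac{1}{- 27 \left(9 - 10\right) + \frac{3}{3590}} + \frac{\frac{1}{3} - -18}{-18}} = \frac{1}{\frac{1}{\left(-27\right) \left(-1\right) + \frac{3}{3590}} - \frac{\frac{1}{3} + 18}{18}} = \frac{1}{\frac{1}{27 + \frac{3}{3590}} - \frac{55}{54}} = \frac{1}{\frac{1}{\frac{96933}{3590}} - \frac{55}{54}} = \frac{1}{\frac{3590}{96933} - \frac{55}{54}} = \frac{1}{- \frac{1712485}{1744794}} = - \frac{1744794}{1712485}$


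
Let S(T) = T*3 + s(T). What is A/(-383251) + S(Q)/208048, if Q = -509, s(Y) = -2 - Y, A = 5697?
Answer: -394041369/19933651012 ≈ -0.019768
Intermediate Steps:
S(T) = -2 + 2*T (S(T) = T*3 + (-2 - T) = 3*T + (-2 - T) = -2 + 2*T)
A/(-383251) + S(Q)/208048 = 5697/(-383251) + (-2 + 2*(-509))/208048 = 5697*(-1/383251) + (-2 - 1018)*(1/208048) = -5697/383251 - 1020*1/208048 = -5697/383251 - 255/52012 = -394041369/19933651012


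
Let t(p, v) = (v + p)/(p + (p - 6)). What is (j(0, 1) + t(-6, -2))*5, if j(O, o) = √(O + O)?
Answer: 20/9 ≈ 2.2222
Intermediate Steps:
j(O, o) = √2*√O (j(O, o) = √(2*O) = √2*√O)
t(p, v) = (p + v)/(-6 + 2*p) (t(p, v) = (p + v)/(p + (-6 + p)) = (p + v)/(-6 + 2*p))
(j(0, 1) + t(-6, -2))*5 = (√2*√0 + (-6 - 2)/(2*(-3 - 6)))*5 = (√2*0 + (½)*(-8)/(-9))*5 = (0 + (½)*(-⅑)*(-8))*5 = (0 + 4/9)*5 = (4/9)*5 = 20/9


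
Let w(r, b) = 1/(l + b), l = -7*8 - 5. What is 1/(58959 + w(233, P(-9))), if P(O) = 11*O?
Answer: 160/9433439 ≈ 1.6961e-5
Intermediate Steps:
l = -61 (l = -56 - 5 = -61)
w(r, b) = 1/(-61 + b)
1/(58959 + w(233, P(-9))) = 1/(58959 + 1/(-61 + 11*(-9))) = 1/(58959 + 1/(-61 - 99)) = 1/(58959 + 1/(-160)) = 1/(58959 - 1/160) = 1/(9433439/160) = 160/9433439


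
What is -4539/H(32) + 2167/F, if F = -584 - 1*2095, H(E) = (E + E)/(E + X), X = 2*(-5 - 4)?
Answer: -85189211/85728 ≈ -993.71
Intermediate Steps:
X = -18 (X = 2*(-9) = -18)
H(E) = 2*E/(-18 + E) (H(E) = (E + E)/(E - 18) = (2*E)/(-18 + E) = 2*E/(-18 + E))
F = -2679 (F = -584 - 2095 = -2679)
-4539/H(32) + 2167/F = -4539/(2*32/(-18 + 32)) + 2167/(-2679) = -4539/(2*32/14) + 2167*(-1/2679) = -4539/(2*32*(1/14)) - 2167/2679 = -4539/32/7 - 2167/2679 = -4539*7/32 - 2167/2679 = -31773/32 - 2167/2679 = -85189211/85728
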